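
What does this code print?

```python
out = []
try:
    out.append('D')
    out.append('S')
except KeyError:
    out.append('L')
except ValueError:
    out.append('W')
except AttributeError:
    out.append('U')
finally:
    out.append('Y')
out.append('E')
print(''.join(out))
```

Execution trace: 'D' (try body) → 'S' (try body, no exception) → 'Y' (finally) → 'E' (after the try/except). Output: DSYE

Answer: DSYE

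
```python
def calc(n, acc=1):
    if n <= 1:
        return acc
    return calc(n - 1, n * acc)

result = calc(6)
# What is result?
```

Accumulator trace (n, acc): (6, 1) -> (5, 6) -> (4, 30) -> (3, 120) -> (2, 360) -> (1, 720) -> return 720

Answer: 720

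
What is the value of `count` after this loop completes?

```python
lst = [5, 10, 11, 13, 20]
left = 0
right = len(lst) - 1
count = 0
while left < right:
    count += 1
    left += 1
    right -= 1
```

Iterations until pointers meet (list length 5)
`count` takes the values: 0 → 1 → 2

Answer: 2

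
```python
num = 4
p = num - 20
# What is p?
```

Trace:
`num = 4` → num = 4
`p = num - 20` → p = -16
So p = -16

Answer: -16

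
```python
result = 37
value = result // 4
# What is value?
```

Trace:
`result = 37` → result = 37
`value = result // 4` → value = 9
So value = 9

Answer: 9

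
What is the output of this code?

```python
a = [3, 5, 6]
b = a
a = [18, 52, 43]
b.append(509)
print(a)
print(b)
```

Key concept: rebinding vs mutation: a is rebound to a new list, b still points at the original.
Step by step:
`a = [3, 5, 6]` → a = [3, 5, 6]
`b = a` → b = [3, 5, 6] (same object as a)
`a = [18, 52, 43]` → a = [18, 52, 43]
`b.append(509)` → b = [3, 5, 6, 509]
`print(a)` → prints [18, 52, 43]
`print(b)` → prints [3, 5, 6, 509]

Answer:
[18, 52, 43]
[3, 5, 6, 509]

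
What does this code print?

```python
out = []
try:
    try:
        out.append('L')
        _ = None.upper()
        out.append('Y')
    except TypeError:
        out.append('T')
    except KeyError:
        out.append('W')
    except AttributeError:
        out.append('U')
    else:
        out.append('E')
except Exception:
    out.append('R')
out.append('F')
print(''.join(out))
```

Execution trace: 'L' (inner try body) → 'U' (inner except AttributeError) → 'F' (after the try/except). Output: LUF

Answer: LUF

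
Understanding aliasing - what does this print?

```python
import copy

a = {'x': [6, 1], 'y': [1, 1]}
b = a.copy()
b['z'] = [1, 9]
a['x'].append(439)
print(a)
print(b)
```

Key concept: shallow copy of dict with mutable values.
Step by step:
`a = {'x': [6, 1], 'y': [1, 1]}` → a = {'x': [6, 1], 'y': [1, 1]}
`b = a.copy()` → b = {'x': [6, 1], 'y': [1, 1]}
`b['z'] = [1, 9]` → b = {'x': [6, 1], 'y': [1, 1], 'z': [1, 9]}
`a['x'].append(439)` → a = {'x': [6, 1, 439], 'y': [1, 1]}; b = {'x': [6, 1, 439], 'y': [1, 1], 'z': [1, 9]}
`print(a)` → prints {'x': [6, 1, 439], 'y': [1, 1]}
`print(b)` → prints {'x': [6, 1, 439], 'y': [1, 1], 'z': [1, 9]}

Answer:
{'x': [6, 1, 439], 'y': [1, 1]}
{'x': [6, 1, 439], 'y': [1, 1], 'z': [1, 9]}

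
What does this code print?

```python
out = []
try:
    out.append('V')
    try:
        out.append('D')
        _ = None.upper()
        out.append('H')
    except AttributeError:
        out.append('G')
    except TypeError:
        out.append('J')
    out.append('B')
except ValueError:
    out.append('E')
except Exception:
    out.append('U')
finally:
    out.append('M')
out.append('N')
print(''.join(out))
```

Execution trace: 'V' (try body) → 'D' (inner try body) → 'G' (inner except AttributeError) → 'B' (try body, no exception) → 'M' (finally) → 'N' (after the try/except). Output: VDGBMN

Answer: VDGBMN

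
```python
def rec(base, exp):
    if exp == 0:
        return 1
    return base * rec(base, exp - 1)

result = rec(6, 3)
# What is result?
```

rec(6, 3) = 6 * 6 * 6 = 216

Answer: 216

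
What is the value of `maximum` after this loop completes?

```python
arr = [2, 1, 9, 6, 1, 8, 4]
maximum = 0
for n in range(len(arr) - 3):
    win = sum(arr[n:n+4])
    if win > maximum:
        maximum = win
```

Max sum of 4-element window in [2, 1, 9, 6, 1, 8, 4]
`maximum` takes the values: 0 → 18 → 24

Answer: 24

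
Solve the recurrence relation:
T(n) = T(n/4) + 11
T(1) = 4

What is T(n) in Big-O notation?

Each step divides n by 4 and adds 11. After log_4(n) steps we reach T(1)=4. So T(n) = 11·log_4(n) + 4 = O(log n).

Answer: O(log n)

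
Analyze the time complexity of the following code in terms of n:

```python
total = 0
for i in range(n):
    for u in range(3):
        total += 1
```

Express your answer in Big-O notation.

Each loop level contributes: n × 1. Multiplying the contributions gives O(n).

Answer: O(n)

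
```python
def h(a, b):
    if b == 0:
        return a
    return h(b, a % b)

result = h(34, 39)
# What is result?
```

h(34, 39) -> h(39, 34) -> h(34, 5) -> h(5, 4) -> h(4, 1) -> h(1, 0) -> 1

Answer: 1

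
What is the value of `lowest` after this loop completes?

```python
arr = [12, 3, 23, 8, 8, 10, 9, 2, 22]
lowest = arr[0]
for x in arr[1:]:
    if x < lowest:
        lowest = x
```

Minimum of [12, 3, 23, 8, 8, 10, 9, 2, 22]
`lowest` takes the values: 12 → 3 → 2

Answer: 2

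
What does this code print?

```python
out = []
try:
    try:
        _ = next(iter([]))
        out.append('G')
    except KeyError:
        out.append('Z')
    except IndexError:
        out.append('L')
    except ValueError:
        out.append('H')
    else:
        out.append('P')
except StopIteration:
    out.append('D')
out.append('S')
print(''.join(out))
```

Execution trace: 'D' (outer except StopIteration) → 'S' (after the try/except). Output: DS

Answer: DS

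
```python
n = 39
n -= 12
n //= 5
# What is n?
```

Trace:
`n = 39` → n = 39
`n -= 12` → n = 27
`n //= 5` → n = 5
So n = 5

Answer: 5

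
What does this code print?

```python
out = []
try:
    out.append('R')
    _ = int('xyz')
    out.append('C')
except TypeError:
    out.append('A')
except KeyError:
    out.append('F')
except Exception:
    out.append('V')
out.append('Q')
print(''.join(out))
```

Execution trace: 'R' (try body) → 'V' (except Exception) → 'Q' (after the try/except). Output: RVQ

Answer: RVQ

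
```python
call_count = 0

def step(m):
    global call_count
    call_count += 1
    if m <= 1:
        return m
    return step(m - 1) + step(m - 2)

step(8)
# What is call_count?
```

Calls(m) = 1 + Calls(m-1) + Calls(m-2); Calls(0)=Calls(1)=1. For m=8 this gives 67.

Answer: 67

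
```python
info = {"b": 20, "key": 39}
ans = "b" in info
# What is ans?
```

Trace:
`info = {"b": 20, "key": 39}` → info = {'b': 20, 'key': 39}
`ans = "b" in info` → ans = True
So ans = True

Answer: True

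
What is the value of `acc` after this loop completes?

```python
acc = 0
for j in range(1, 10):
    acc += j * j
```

Sum of squares 1² to 9² = 285
`acc` takes the values: 0 → 1 → 5 → 14 → 30 → 55 → 91 → 140 → 204 → 285

Answer: 285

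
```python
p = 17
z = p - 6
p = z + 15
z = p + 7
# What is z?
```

Trace:
`p = 17` → p = 17
`z = p - 6` → z = 11
`p = z + 15` → p = 26
`z = p + 7` → z = 33
So z = 33

Answer: 33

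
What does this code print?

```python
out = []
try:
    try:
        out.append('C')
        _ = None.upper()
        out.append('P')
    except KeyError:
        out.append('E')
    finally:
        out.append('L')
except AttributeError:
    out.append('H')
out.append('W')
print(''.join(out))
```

Execution trace: 'C' (inner try body) → 'L' (inner finally) → 'H' (outer except AttributeError) → 'W' (after the try/except). Output: CLHW

Answer: CLHW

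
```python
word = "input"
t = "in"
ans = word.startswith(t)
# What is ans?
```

Trace:
`word = "input"` → word = 'input'
`t = "in"` → t = 'in'
`ans = word.startswith(t)` → ans = True
So ans = True

Answer: True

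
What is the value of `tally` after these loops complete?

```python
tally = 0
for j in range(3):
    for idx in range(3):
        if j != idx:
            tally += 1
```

3² - 3 (exclude diagonal)
`tally` takes the values: 0 → 1 → 2 → 3 → 4 → 5 → 6

Answer: 6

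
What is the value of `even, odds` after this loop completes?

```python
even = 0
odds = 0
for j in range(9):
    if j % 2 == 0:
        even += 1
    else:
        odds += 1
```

Count evens and odds in range(9)
`even, odds` takes the values: (0, 0) → (1, 0) → (1, 1) → (2, 1) → (2, 2) → (3, 2) → (3, 3) → (4, 3) → (4, 4) → (5, 4)

Answer: 5, 4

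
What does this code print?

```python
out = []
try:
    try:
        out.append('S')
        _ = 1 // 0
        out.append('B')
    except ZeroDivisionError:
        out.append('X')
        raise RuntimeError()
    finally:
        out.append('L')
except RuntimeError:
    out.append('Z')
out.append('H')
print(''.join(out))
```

Execution trace: 'S' (inner try body) → 'X' (inner except ZeroDivisionError) → 'L' (inner finally) → 'Z' (outer except RuntimeError) → 'H' (after the try/except). Output: SXLZH

Answer: SXLZH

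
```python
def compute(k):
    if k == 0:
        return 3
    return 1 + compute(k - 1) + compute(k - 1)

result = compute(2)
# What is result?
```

compute(k) = 1 + 2·compute(k-1), compute(0)=3. Closed form: (3+1)·2^2 - 1 = 15.

Answer: 15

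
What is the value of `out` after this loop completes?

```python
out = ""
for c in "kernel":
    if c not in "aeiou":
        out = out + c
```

Remove vowels from 'kernel'
`out` takes the values: "" → "k" → "kr" → "krn" → "krnl"

Answer: "krnl"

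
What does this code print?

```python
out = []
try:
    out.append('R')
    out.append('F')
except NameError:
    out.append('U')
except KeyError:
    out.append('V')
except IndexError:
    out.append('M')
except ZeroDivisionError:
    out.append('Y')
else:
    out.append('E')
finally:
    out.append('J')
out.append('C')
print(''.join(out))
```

Execution trace: 'R' (try body) → 'F' (try body, no exception) → 'E' (else) → 'J' (finally) → 'C' (after the try/except). Output: RFEJC

Answer: RFEJC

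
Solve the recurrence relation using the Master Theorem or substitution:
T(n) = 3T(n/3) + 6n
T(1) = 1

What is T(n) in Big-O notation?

By Master Theorem: a=3, b=3, f(n)=6n. Since log_3(3) = 1 and f(n) = Θ(n^1), Case 2 applies. T(n) = O(n log n).

Answer: O(n log n)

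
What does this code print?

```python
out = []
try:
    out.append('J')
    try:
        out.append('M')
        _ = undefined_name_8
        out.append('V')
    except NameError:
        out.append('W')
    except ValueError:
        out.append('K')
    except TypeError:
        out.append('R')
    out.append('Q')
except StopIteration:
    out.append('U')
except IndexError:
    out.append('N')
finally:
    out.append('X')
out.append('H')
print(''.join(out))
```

Execution trace: 'J' (try body) → 'M' (inner try body) → 'W' (inner except NameError) → 'Q' (try body, no exception) → 'X' (finally) → 'H' (after the try/except). Output: JMWQXH

Answer: JMWQXH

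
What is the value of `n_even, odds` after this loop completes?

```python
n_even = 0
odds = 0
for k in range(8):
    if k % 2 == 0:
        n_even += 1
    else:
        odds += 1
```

Count evens and odds in range(8)
`n_even, odds` takes the values: (0, 0) → (1, 0) → (1, 1) → (2, 1) → (2, 2) → (3, 2) → (3, 3) → (4, 3) → (4, 4)

Answer: 4, 4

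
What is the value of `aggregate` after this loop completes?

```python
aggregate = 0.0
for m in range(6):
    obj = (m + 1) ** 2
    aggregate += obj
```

Sum of squared losses 1² + 2² + ... + 6²
`aggregate` takes the values: 0.0 → 1.0 → 5.0 → 14.0 → 30.0 → 55.0 → 91.0

Answer: 91.0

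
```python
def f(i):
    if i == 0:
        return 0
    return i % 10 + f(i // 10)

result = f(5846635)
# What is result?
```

Sum of digits of 5846635: 5 + 3 + 6 + 6 + 4 + 8 + 5 = 37

Answer: 37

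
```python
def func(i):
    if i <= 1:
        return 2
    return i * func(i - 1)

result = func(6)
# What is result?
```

func(6) = 6 * 5 * 4 * 3 * 2 * 2 = 1440

Answer: 1440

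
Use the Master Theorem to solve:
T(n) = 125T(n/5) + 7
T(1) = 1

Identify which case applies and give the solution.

a=125, b=5, f(n)=7. log_5(125) = 3. Since c=0 < 3, Case 1 applies: T(n) = Θ(n^log_b(a)) = O(n^3).

Answer: O(n^3) - Case 1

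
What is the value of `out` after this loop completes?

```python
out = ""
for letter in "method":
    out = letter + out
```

Reverse 'method'
`out` takes the values: "" → "m" → "em" → "tem" → "htem" → "ohtem" → "dohtem"

Answer: "dohtem"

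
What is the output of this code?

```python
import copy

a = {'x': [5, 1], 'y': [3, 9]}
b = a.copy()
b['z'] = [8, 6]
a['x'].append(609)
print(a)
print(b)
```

Key concept: shallow copy of dict with mutable values.
Step by step:
`a = {'x': [5, 1], 'y': [3, 9]}` → a = {'x': [5, 1], 'y': [3, 9]}
`b = a.copy()` → b = {'x': [5, 1], 'y': [3, 9]}
`b['z'] = [8, 6]` → b = {'x': [5, 1], 'y': [3, 9], 'z': [8, 6]}
`a['x'].append(609)` → a = {'x': [5, 1, 609], 'y': [3, 9]}; b = {'x': [5, 1, 609], 'y': [3, 9], 'z': [8, 6]}
`print(a)` → prints {'x': [5, 1, 609], 'y': [3, 9]}
`print(b)` → prints {'x': [5, 1, 609], 'y': [3, 9], 'z': [8, 6]}

Answer:
{'x': [5, 1, 609], 'y': [3, 9]}
{'x': [5, 1, 609], 'y': [3, 9], 'z': [8, 6]}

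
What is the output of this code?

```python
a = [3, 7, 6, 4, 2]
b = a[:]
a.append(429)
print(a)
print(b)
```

Key concept: slice [:] creates copy.
Step by step:
`a = [3, 7, 6, 4, 2]` → a = [3, 7, 6, 4, 2]
`b = a[:]` → b = [3, 7, 6, 4, 2]
`a.append(429)` → a = [3, 7, 6, 4, 2, 429]
`print(a)` → prints [3, 7, 6, 4, 2, 429]
`print(b)` → prints [3, 7, 6, 4, 2]

Answer:
[3, 7, 6, 4, 2, 429]
[3, 7, 6, 4, 2]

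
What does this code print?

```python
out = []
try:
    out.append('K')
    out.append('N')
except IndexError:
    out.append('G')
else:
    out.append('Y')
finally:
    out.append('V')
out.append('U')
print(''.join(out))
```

Execution trace: 'K' (try body) → 'N' (try body, no exception) → 'Y' (else) → 'V' (finally) → 'U' (after the try/except). Output: KNYVU

Answer: KNYVU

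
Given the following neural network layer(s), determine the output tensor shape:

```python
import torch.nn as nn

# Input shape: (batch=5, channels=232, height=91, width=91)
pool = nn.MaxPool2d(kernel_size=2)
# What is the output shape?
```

Input: (5, 232, 91, 91) -> Output: (5, 232, 45, 45)

Answer: (5, 232, 45, 45)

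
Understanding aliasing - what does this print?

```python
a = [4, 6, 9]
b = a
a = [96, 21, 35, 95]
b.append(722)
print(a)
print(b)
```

Key concept: rebinding vs mutation: a is rebound to a new list, b still points at the original.
Step by step:
`a = [4, 6, 9]` → a = [4, 6, 9]
`b = a` → b = [4, 6, 9] (same object as a)
`a = [96, 21, 35, 95]` → a = [96, 21, 35, 95]
`b.append(722)` → b = [4, 6, 9, 722]
`print(a)` → prints [96, 21, 35, 95]
`print(b)` → prints [4, 6, 9, 722]

Answer:
[96, 21, 35, 95]
[4, 6, 9, 722]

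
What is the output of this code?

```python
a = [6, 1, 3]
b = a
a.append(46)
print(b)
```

Key concept: basic list aliasing.
Step by step:
`a = [6, 1, 3]` → a = [6, 1, 3]
`b = a` → b = [6, 1, 3] (same object as a)
`a.append(46)` → a = [6, 1, 3, 46] (same object as b); b = [6, 1, 3, 46] (same object as a)
`print(b)` → prints [6, 1, 3, 46]

Answer: [6, 1, 3, 46]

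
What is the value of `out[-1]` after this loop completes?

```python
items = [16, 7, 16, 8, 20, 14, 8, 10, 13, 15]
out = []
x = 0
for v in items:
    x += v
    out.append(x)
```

Cumulative sum ends at 127
`out` takes the values: [] → [16] → [16, 23] → [16, 23, 39] → [16, 23, 39, 47] → [16, 23, 39, 47, 67] → [16, 23, 39, 47, 67, 81] → [16, 23, 39, 47, 67, 81, 89] → [16, 23, 39, 47, 67, 81, 89, 99] → [16, 23, 39, 47, 67, 81, 89, 99, 112] → [16, 23, 39, 47, 67, 81, 89, 99, 112, 127]
So `out[-1]` = 127

Answer: 127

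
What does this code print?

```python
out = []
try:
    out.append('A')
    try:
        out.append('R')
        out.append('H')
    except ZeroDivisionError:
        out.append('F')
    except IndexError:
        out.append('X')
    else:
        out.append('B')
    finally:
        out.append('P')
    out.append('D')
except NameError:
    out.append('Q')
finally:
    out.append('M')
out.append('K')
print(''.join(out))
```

Execution trace: 'A' (try body) → 'R' (inner try body) → 'H' (inner try body, no exception) → 'B' (inner else) → 'P' (inner finally) → 'D' (try body, no exception) → 'M' (finally) → 'K' (after the try/except). Output: ARHBPDMK

Answer: ARHBPDMK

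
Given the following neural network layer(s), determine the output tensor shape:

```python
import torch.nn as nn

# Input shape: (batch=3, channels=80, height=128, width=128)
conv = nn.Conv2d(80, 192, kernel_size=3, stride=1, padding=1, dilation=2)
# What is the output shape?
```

Input: (3, 80, 128, 128) -> Output: (3, 192, 126, 126)

Answer: (3, 192, 126, 126)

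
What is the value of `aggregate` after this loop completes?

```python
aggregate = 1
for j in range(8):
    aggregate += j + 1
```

Start at 1, add 1 to 8 = 37
`aggregate` takes the values: 1 → 2 → 4 → 7 → 11 → 16 → 22 → 29 → 37

Answer: 37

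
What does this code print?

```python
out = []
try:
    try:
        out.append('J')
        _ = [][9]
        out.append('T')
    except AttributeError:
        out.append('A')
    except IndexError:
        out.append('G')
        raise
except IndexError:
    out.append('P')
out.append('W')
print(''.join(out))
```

Execution trace: 'J' (inner try body) → 'G' (inner except IndexError) → 'P' (outer except IndexError) → 'W' (after the try/except). Output: JGPW

Answer: JGPW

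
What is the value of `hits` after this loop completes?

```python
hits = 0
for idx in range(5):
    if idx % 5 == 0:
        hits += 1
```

Count numbers divisible by 5 in range(5)
`hits` takes the values: 0 → 1

Answer: 1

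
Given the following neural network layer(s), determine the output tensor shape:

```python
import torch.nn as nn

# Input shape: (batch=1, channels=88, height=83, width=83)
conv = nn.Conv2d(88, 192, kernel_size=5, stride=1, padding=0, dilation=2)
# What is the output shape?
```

Input: (1, 88, 83, 83) -> Output: (1, 192, 75, 75)

Answer: (1, 192, 75, 75)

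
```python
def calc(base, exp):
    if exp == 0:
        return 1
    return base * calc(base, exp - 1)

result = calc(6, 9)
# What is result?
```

calc(6, 9) = 6 * 6 * 6 * 6 * 6 * 6 * 6 * 6 * 6 = 10077696

Answer: 10077696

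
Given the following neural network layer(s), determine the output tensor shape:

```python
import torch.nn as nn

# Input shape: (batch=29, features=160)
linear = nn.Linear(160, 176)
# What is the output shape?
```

Input: (29, 160) -> Output: (29, 176)

Answer: (29, 176)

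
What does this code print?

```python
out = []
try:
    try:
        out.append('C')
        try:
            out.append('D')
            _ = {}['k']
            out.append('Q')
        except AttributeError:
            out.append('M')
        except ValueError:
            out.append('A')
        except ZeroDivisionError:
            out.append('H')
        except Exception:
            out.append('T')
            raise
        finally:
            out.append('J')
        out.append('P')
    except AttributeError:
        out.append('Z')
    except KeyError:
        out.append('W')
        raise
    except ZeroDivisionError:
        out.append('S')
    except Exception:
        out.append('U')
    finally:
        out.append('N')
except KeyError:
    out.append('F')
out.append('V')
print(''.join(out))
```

Execution trace: 'C' (try body) → 'D' (inner try body) → 'T' (inner except Exception) → 'J' (inner finally) → 'W' (except KeyError) → 'N' (finally) → 'F' (outer except KeyError) → 'V' (after the try/except). Output: CDTJWNFV

Answer: CDTJWNFV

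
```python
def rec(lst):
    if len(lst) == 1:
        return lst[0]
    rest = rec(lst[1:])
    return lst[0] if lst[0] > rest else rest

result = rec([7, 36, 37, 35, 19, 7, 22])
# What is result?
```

Recursive max over [7, 36, 37, 35, 19, 7, 22] = 37

Answer: 37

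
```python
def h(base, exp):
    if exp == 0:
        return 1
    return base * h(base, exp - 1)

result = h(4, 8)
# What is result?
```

h(4, 8) = 4 * 4 * 4 * 4 * 4 * 4 * 4 * 4 = 65536

Answer: 65536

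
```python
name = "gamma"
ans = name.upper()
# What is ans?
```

Trace:
`name = "gamma"` → name = 'gamma'
`ans = name.upper()` → ans = 'GAMMA'
So ans = 'GAMMA'

Answer: 'GAMMA'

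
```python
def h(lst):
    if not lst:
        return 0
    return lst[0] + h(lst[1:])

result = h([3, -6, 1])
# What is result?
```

3 + (-6) + 1 + 0 = -2

Answer: -2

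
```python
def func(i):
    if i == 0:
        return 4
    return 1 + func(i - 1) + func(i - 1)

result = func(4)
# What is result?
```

func(i) = 1 + 2·func(i-1), func(0)=4. Closed form: (4+1)·2^4 - 1 = 79.

Answer: 79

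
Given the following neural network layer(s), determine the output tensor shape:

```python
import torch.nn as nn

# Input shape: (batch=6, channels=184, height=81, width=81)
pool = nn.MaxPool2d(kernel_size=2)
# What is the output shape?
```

Input: (6, 184, 81, 81) -> Output: (6, 184, 40, 40)

Answer: (6, 184, 40, 40)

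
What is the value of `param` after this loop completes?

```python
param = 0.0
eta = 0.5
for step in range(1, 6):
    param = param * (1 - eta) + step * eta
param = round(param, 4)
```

Moving average with lr=0.5
`param` takes the values: 0.0 → 0.5 → 1.25 → 2.125 → 3.0625 → 4.03125 → 4.0312

Answer: 4.0312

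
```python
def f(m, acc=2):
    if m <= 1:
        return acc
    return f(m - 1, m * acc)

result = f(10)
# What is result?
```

Accumulator trace (n, acc): (10, 2) -> (9, 20) -> (8, 180) -> (7, 1440) -> (6, 10080) -> (5, 60480) -> (4, 302400) -> (3, 1209600) -> (2, 3628800) -> (1, 7257600) -> return 7257600

Answer: 7257600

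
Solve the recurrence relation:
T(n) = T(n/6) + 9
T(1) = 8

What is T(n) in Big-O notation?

Each step divides n by 6 and adds 9. After log_6(n) steps we reach T(1)=8. So T(n) = 9·log_6(n) + 8 = O(log n).

Answer: O(log n)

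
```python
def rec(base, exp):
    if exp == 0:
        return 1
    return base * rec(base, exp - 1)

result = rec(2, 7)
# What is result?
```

rec(2, 7) = 2 * 2 * 2 * 2 * 2 * 2 * 2 = 128

Answer: 128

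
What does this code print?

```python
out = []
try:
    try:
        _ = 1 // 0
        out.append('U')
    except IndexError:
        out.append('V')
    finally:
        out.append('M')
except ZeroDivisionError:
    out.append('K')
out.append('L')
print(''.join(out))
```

Execution trace: 'M' (inner finally) → 'K' (outer except ZeroDivisionError) → 'L' (after the try/except). Output: MKL

Answer: MKL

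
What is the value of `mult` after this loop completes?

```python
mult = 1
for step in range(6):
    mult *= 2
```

2^6 = 64
`mult` takes the values: 1 → 2 → 4 → 8 → 16 → 32 → 64

Answer: 64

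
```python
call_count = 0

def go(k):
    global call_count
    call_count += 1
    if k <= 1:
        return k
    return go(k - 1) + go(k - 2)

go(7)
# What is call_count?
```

Calls(k) = 1 + Calls(k-1) + Calls(k-2); Calls(0)=Calls(1)=1. For k=7 this gives 41.

Answer: 41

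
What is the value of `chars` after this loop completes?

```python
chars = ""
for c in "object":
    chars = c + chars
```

Reverse 'object'
`chars` takes the values: "" → "o" → "bo" → "jbo" → "ejbo" → "cejbo" → "tcejbo"

Answer: "tcejbo"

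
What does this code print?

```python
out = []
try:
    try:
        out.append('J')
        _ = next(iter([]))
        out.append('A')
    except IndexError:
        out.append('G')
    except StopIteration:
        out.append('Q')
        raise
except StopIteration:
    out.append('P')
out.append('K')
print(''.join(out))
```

Execution trace: 'J' (inner try body) → 'Q' (inner except StopIteration) → 'P' (outer except StopIteration) → 'K' (after the try/except). Output: JQPK

Answer: JQPK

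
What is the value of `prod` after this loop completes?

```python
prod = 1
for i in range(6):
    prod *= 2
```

2^6 = 64
`prod` takes the values: 1 → 2 → 4 → 8 → 16 → 32 → 64

Answer: 64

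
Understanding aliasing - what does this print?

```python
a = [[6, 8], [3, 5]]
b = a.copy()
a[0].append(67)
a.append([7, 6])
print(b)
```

Key concept: shallow copy with nested lists.
Step by step:
`a = [[6, 8], [3, 5]]` → a = [[6, 8], [3, 5]]
`b = a.copy()` → b = [[6, 8], [3, 5]]
`a[0].append(67)` → a = [[6, 8, 67], [3, 5]]; b = [[6, 8, 67], [3, 5]]
`a.append([7, 6])` → a = [[6, 8, 67], [3, 5], [7, 6]]
`print(b)` → prints [[6, 8, 67], [3, 5]]

Answer: [[6, 8, 67], [3, 5]]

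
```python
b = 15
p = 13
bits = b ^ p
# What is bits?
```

Trace:
`b = 15` → b = 15
`p = 13` → p = 13
`bits = b ^ p` → bits = 2
So bits = 2

Answer: 2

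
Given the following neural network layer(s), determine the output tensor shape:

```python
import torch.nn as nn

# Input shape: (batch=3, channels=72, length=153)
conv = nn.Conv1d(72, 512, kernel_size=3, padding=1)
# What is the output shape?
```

Input: (3, 72, 153) -> Output: (3, 512, 153)

Answer: (3, 512, 153)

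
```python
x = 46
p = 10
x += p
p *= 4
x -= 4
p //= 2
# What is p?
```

Trace:
`x = 46` → x = 46
`p = 10` → p = 10
`x += p` → x = 56
`p *= 4` → p = 40
`x -= 4` → x = 52
`p //= 2` → p = 20
So p = 20

Answer: 20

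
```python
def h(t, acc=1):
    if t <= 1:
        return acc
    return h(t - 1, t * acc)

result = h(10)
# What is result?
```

Accumulator trace (n, acc): (10, 1) -> (9, 10) -> (8, 90) -> (7, 720) -> (6, 5040) -> (5, 30240) -> (4, 151200) -> (3, 604800) -> (2, 1814400) -> (1, 3628800) -> return 3628800

Answer: 3628800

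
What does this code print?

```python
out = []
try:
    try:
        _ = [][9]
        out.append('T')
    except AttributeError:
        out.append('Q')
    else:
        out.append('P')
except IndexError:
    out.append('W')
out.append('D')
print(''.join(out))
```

Execution trace: 'W' (outer except IndexError) → 'D' (after the try/except). Output: WD

Answer: WD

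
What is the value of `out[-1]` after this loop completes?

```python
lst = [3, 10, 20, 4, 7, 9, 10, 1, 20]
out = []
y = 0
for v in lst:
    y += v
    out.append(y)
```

Cumulative sum ends at 84
`out` takes the values: [] → [3] → [3, 13] → [3, 13, 33] → [3, 13, 33, 37] → [3, 13, 33, 37, 44] → [3, 13, 33, 37, 44, 53] → [3, 13, 33, 37, 44, 53, 63] → [3, 13, 33, 37, 44, 53, 63, 64] → [3, 13, 33, 37, 44, 53, 63, 64, 84]
So `out[-1]` = 84

Answer: 84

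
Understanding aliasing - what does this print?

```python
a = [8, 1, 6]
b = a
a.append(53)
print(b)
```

Key concept: basic list aliasing.
Step by step:
`a = [8, 1, 6]` → a = [8, 1, 6]
`b = a` → b = [8, 1, 6] (same object as a)
`a.append(53)` → a = [8, 1, 6, 53] (same object as b); b = [8, 1, 6, 53] (same object as a)
`print(b)` → prints [8, 1, 6, 53]

Answer: [8, 1, 6, 53]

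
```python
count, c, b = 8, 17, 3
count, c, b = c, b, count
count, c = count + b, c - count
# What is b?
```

Trace:
`count, c, b = 8, 17, 3` → count = 8; c = 17; b = 3
`count, c, b = c, b, count` → count = 17; c = 3; b = 8
`count, c = count + b, c - count` → count = 25; c = -14
So b = 8

Answer: 8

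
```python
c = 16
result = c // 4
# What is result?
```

Trace:
`c = 16` → c = 16
`result = c // 4` → result = 4
So result = 4

Answer: 4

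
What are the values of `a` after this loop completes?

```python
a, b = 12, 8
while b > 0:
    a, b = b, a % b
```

GCD of 12 and 8
`a` takes the values: 12 → 8 → 4

Answer: 4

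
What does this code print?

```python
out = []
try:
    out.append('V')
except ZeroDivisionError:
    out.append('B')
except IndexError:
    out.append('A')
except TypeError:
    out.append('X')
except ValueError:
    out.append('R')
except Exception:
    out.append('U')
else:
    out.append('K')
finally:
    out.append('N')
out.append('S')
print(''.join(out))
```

Execution trace: 'V' (try body, no exception) → 'K' (else) → 'N' (finally) → 'S' (after the try/except). Output: VKNS

Answer: VKNS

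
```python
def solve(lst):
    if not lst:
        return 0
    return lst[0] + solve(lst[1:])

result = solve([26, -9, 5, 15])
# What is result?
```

26 + (-9) + 5 + 15 + 0 = 37

Answer: 37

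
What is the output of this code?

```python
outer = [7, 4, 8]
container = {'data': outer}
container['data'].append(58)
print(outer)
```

Key concept: dict holds reference to list.
Step by step:
`outer = [7, 4, 8]` → outer = [7, 4, 8]
`container = {'data': outer}` → container = {'data': [7, 4, 8]}
`container['data'].append(58)` → outer = [7, 4, 8, 58]; container = {'data': [7, 4, 8, 58]}
`print(outer)` → prints [7, 4, 8, 58]

Answer: [7, 4, 8, 58]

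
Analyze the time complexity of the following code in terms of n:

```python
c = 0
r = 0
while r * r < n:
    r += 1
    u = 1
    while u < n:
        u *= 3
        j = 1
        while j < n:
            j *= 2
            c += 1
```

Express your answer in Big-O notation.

Each loop level contributes: √n × log n × log n. Multiplying the contributions gives O(√n log² n).

Answer: O(√n log² n)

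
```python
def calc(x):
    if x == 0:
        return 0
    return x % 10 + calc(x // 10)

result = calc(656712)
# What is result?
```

Sum of digits of 656712: 2 + 1 + 7 + 6 + 5 + 6 = 27

Answer: 27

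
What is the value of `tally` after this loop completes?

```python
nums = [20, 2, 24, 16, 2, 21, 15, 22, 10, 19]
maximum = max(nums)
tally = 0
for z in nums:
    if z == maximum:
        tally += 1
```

Count of max value 24 in [20, 2, 24, 16, 2, 21, 15, 22, 10, 19]
`tally` takes the values: 0 → 1

Answer: 1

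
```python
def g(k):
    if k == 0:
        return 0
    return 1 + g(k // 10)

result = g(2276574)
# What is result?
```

Count of digits of 2276574: 7

Answer: 7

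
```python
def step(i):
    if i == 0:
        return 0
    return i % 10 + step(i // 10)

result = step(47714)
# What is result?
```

Sum of digits of 47714: 4 + 1 + 7 + 7 + 4 = 23

Answer: 23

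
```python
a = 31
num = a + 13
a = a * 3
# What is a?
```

Trace:
`a = 31` → a = 31
`num = a + 13` → num = 44
`a = a * 3` → a = 93
So a = 93

Answer: 93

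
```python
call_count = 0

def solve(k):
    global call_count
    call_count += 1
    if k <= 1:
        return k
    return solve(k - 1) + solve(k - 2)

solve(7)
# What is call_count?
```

Calls(k) = 1 + Calls(k-1) + Calls(k-2); Calls(0)=Calls(1)=1. For k=7 this gives 41.

Answer: 41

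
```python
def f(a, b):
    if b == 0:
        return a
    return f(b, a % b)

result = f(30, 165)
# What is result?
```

f(30, 165) -> f(165, 30) -> f(30, 15) -> f(15, 0) -> 15

Answer: 15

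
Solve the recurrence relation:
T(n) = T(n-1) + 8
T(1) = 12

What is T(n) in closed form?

Unrolling: T(n) = T(1) + 8·(n-1) = 12 + 8(n-1) = 8n + 4.

Answer: T(n) = 8n + 4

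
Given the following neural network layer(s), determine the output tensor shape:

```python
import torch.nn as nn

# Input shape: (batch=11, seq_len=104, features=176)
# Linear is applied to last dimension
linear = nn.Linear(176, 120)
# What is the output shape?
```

Input: (11, 104, 176) -> Output: (11, 104, 120)

Answer: (11, 104, 120)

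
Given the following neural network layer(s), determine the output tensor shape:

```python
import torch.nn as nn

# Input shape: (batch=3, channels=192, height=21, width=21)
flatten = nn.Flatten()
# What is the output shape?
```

Input: (3, 192, 21, 21) -> Output: (3, 84672)

Answer: (3, 84672)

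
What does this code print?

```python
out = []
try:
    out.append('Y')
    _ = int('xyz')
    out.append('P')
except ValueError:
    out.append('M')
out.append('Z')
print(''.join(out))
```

Execution trace: 'Y' (try body) → 'M' (except ValueError) → 'Z' (after the try/except). Output: YMZ

Answer: YMZ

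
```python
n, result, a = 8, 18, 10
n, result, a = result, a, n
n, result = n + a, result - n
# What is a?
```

Trace:
`n, result, a = 8, 18, 10` → n = 8; result = 18; a = 10
`n, result, a = result, a, n` → n = 18; result = 10; a = 8
`n, result = n + a, result - n` → n = 26; result = -8
So a = 8

Answer: 8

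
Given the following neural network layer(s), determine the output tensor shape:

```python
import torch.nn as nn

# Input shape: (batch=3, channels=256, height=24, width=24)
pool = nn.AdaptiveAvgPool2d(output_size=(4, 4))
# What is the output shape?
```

Input: (3, 256, 24, 24) -> Output: (3, 256, 4, 4)

Answer: (3, 256, 4, 4)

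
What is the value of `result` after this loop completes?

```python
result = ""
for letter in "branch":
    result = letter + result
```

Reverse 'branch'
`result` takes the values: "" → "b" → "rb" → "arb" → "narb" → "cnarb" → "hcnarb"

Answer: "hcnarb"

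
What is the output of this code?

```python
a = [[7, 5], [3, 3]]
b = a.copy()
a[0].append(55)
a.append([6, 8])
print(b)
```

Key concept: shallow copy with nested lists.
Step by step:
`a = [[7, 5], [3, 3]]` → a = [[7, 5], [3, 3]]
`b = a.copy()` → b = [[7, 5], [3, 3]]
`a[0].append(55)` → a = [[7, 5, 55], [3, 3]]; b = [[7, 5, 55], [3, 3]]
`a.append([6, 8])` → a = [[7, 5, 55], [3, 3], [6, 8]]
`print(b)` → prints [[7, 5, 55], [3, 3]]

Answer: [[7, 5, 55], [3, 3]]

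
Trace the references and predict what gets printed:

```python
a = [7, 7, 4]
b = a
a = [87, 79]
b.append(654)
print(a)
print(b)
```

Key concept: rebinding vs mutation: a is rebound to a new list, b still points at the original.
Step by step:
`a = [7, 7, 4]` → a = [7, 7, 4]
`b = a` → b = [7, 7, 4] (same object as a)
`a = [87, 79]` → a = [87, 79]
`b.append(654)` → b = [7, 7, 4, 654]
`print(a)` → prints [87, 79]
`print(b)` → prints [7, 7, 4, 654]

Answer:
[87, 79]
[7, 7, 4, 654]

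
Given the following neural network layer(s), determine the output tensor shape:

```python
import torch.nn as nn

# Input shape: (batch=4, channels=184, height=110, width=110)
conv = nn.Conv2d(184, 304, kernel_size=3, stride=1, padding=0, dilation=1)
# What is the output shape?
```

Input: (4, 184, 110, 110) -> Output: (4, 304, 108, 108)

Answer: (4, 304, 108, 108)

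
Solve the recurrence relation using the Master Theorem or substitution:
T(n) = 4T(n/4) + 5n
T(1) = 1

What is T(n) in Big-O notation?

By Master Theorem: a=4, b=4, f(n)=5n. Since log_4(4) = 1 and f(n) = Θ(n^1), Case 2 applies. T(n) = O(n log n).

Answer: O(n log n)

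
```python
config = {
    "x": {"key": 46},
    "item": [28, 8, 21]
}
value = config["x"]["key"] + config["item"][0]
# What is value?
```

Trace:
`config = { ...` → config = {'x': {'key': 46}, 'item': [28, 8, 21]}
`value = config["x"]["key"] + config["item"][0]` → value = 74
So value = 74

Answer: 74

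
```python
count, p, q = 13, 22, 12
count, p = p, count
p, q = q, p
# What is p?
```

Trace:
`count, p, q = 13, 22, 12` → count = 13; p = 22; q = 12
`count, p = p, count` → count = 22; p = 13
`p, q = q, p` → p = 12; q = 13
So p = 12

Answer: 12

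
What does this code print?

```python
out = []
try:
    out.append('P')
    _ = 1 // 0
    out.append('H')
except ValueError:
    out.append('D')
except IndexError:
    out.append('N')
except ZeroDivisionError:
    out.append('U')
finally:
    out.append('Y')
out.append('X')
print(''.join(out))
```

Execution trace: 'P' (try body) → 'U' (except ZeroDivisionError) → 'Y' (finally) → 'X' (after the try/except). Output: PUYX

Answer: PUYX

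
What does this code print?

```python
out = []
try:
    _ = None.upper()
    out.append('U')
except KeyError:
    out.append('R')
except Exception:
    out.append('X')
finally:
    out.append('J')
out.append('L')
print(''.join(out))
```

Execution trace: 'X' (except Exception) → 'J' (finally) → 'L' (after the try/except). Output: XJL

Answer: XJL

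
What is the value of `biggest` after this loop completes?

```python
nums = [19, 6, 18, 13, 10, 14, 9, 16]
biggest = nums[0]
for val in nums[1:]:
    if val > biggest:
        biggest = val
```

Maximum of [19, 6, 18, 13, 10, 14, 9, 16]
`biggest` takes the values: 19

Answer: 19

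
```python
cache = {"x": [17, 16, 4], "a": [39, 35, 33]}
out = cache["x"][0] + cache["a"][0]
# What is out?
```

Trace:
`cache = {"x": [17, 16, 4], "a": [39, 35, 33]}` → cache = {'x': [17, 16, 4], 'a': [39, 35, 33]}
`out = cache["x"][0] + cache["a"][0]` → out = 56
So out = 56

Answer: 56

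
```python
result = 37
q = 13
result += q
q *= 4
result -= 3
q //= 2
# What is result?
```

Trace:
`result = 37` → result = 37
`q = 13` → q = 13
`result += q` → result = 50
`q *= 4` → q = 52
`result -= 3` → result = 47
`q //= 2` → q = 26
So result = 47

Answer: 47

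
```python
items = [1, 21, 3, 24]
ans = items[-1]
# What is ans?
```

Trace:
`items = [1, 21, 3, 24]` → items = [1, 21, 3, 24]
`ans = items[-1]` → ans = 24
So ans = 24

Answer: 24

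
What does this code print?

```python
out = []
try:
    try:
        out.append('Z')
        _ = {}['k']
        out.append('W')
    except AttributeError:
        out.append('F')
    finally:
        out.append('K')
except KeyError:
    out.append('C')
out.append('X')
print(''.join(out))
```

Execution trace: 'Z' (inner try body) → 'K' (inner finally) → 'C' (outer except KeyError) → 'X' (after the try/except). Output: ZKCX

Answer: ZKCX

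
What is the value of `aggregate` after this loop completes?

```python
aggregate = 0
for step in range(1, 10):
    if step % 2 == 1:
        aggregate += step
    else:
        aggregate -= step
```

Add odd, subtract even
`aggregate` takes the values: 0 → 1 → -1 → 2 → -2 → 3 → -3 → 4 → -4 → 5

Answer: 5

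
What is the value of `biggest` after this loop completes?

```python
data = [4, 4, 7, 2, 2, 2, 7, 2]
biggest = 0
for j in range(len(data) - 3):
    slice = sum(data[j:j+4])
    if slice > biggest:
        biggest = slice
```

Max sum of 4-element window in [4, 4, 7, 2, 2, 2, 7, 2]
`biggest` takes the values: 0 → 17

Answer: 17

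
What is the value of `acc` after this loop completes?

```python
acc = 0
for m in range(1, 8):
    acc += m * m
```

Sum of squares 1² to 7² = 140
`acc` takes the values: 0 → 1 → 5 → 14 → 30 → 55 → 91 → 140

Answer: 140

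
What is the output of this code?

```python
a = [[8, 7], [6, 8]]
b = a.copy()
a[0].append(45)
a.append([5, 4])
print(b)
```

Key concept: shallow copy with nested lists.
Step by step:
`a = [[8, 7], [6, 8]]` → a = [[8, 7], [6, 8]]
`b = a.copy()` → b = [[8, 7], [6, 8]]
`a[0].append(45)` → a = [[8, 7, 45], [6, 8]]; b = [[8, 7, 45], [6, 8]]
`a.append([5, 4])` → a = [[8, 7, 45], [6, 8], [5, 4]]
`print(b)` → prints [[8, 7, 45], [6, 8]]

Answer: [[8, 7, 45], [6, 8]]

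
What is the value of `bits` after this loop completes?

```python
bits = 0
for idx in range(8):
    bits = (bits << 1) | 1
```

Build 8 consecutive 1-bits: 0b11111111
`bits` takes the values: 0 → 1 → 3 → 7 → 15 → 31 → 63 → 127 → 255

Answer: 255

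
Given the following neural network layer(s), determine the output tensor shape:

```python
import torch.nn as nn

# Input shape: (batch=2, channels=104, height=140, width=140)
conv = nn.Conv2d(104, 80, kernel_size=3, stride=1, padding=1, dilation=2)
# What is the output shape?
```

Input: (2, 104, 140, 140) -> Output: (2, 80, 138, 138)

Answer: (2, 80, 138, 138)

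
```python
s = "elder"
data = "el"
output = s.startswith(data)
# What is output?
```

Trace:
`s = "elder"` → s = 'elder'
`data = "el"` → data = 'el'
`output = s.startswith(data)` → output = True
So output = True

Answer: True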